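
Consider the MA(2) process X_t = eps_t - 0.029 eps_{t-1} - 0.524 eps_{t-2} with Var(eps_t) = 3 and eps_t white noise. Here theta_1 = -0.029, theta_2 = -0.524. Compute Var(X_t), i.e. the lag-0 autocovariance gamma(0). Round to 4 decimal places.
\gamma(0) = 3.8263

For an MA(q) process X_t = eps_t + sum_i theta_i eps_{t-i} with
Var(eps_t) = sigma^2, the variance is
  gamma(0) = sigma^2 * (1 + sum_i theta_i^2).
  sum_i theta_i^2 = (-0.029)^2 + (-0.524)^2 = 0.000841 + 0.274576 = 0.275417.
  gamma(0) = 3 * (1 + 0.275417) = 3 * 1.275417 = 3.826251, which rounds to 3.8263.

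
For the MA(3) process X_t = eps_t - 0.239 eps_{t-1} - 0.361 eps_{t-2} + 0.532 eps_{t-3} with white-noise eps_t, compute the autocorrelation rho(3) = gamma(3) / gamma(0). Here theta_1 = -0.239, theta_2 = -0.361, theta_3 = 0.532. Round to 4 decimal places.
\rho(3) = 0.3618

For an MA(q) process with theta_0 = 1, the autocovariance is
  gamma(k) = sigma^2 * sum_{i=0..q-k} theta_i * theta_{i+k},
and rho(k) = gamma(k) / gamma(0). Sigma^2 cancels.
  numerator   = (1)*(0.532) = 0.532.
  denominator = (1)^2 + (-0.239)^2 + (-0.361)^2 + (0.532)^2 = 1.470466.
  rho(3) = 0.532 / 1.470466 = 0.3618.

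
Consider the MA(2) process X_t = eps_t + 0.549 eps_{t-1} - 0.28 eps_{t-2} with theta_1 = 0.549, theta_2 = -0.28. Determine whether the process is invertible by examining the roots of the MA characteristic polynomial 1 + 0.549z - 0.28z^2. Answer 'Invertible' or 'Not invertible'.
\text{Invertible}

The MA(q) characteristic polynomial is P(z) = 1 + 0.549z - 0.28z^2.
Invertibility requires all roots to lie outside the unit circle, i.e. |z| > 1 for every root.
Set 1 + (0.549) z + (-0.28) z^2 = 0, i.e. a z^2 + b z + c = 0 with a = -0.28, b = 0.549, c = 1.
Discriminant D = b^2 - 4ac = (0.549)^2 - 4*(-0.28)*1 = 0.301401 - (-1.12) = 1.421401.
D >= 0, so the roots are real: z = (-b +/- sqrt(D)) / (2a) = (-0.549 +/- 1.192225) / (-0.56).
  z_1 = (-0.549 + 1.192225) / (-0.56) = -1.1486,   |z_1| = 1.1486.
  z_2 = (-0.549 - 1.192225) / (-0.56) = 3.1093,   |z_2| = 3.1093.
Moduli of all roots: 1.1486, 3.1093.
All moduli strictly greater than 1? Yes.
Verdict: Invertible.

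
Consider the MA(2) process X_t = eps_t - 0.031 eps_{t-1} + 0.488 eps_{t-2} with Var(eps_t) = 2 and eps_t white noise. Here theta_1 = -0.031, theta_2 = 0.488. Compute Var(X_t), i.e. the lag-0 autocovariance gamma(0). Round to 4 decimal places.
\gamma(0) = 2.4782

For an MA(q) process X_t = eps_t + sum_i theta_i eps_{t-i} with
Var(eps_t) = sigma^2, the variance is
  gamma(0) = sigma^2 * (1 + sum_i theta_i^2).
  sum_i theta_i^2 = (-0.031)^2 + (0.488)^2 = 0.000961 + 0.238144 = 0.239105.
  gamma(0) = 2 * (1 + 0.239105) = 2 * 1.239105 = 2.47821, which rounds to 2.4782.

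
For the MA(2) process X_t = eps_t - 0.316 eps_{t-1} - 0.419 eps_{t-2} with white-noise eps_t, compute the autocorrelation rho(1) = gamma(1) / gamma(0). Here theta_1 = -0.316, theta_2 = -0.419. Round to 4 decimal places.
\rho(1) = -0.1439

For an MA(q) process with theta_0 = 1, the autocovariance is
  gamma(k) = sigma^2 * sum_{i=0..q-k} theta_i * theta_{i+k},
and rho(k) = gamma(k) / gamma(0). Sigma^2 cancels.
  numerator   = (1)*(-0.316) + (-0.316)*(-0.419) = -0.183596.
  denominator = (1)^2 + (-0.316)^2 + (-0.419)^2 = 1.275417.
  rho(1) = -0.183596 / 1.275417 = -0.1439.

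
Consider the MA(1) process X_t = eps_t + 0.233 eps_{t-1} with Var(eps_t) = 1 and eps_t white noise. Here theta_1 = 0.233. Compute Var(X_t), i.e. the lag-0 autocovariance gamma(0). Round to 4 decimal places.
\gamma(0) = 1.0543

For an MA(q) process X_t = eps_t + sum_i theta_i eps_{t-i} with
Var(eps_t) = sigma^2, the variance is
  gamma(0) = sigma^2 * (1 + sum_i theta_i^2).
  sum_i theta_i^2 = (0.233)^2 = 0.054289.
  gamma(0) = 1 * (1 + 0.054289) = 1 * 1.054289 = 1.054289, which rounds to 1.0543.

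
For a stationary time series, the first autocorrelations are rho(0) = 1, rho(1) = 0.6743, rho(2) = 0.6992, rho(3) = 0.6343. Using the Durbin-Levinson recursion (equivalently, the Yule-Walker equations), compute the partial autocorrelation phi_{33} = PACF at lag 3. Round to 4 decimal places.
\phi_{33} = 0.1650

The PACF at lag k is phi_{kk}, the last component of the solution
to the Yule-Walker system G_k phi = r_k where
  (G_k)_{ij} = rho(|i - j|), (r_k)_i = rho(i), i,j = 1..k.
Equivalently, Durbin-Levinson gives phi_{kk} iteratively:
  phi_{11} = rho(1)
  phi_{kk} = [rho(k) - sum_{j=1..k-1} phi_{k-1,j} rho(k-j)]
            / [1 - sum_{j=1..k-1} phi_{k-1,j} rho(j)],
  phi_{k,j} = phi_{k-1,j} - phi_{kk} phi_{k-1,k-j},  j = 1..k-1.
Step k = 1:
  phi_11 = rho(1) = 0.6743.
Step k = 2:
  phi_22 = [rho(2) - phi_11 rho(1)] / [1 - phi_11 rho(1)] = [0.6992 - (0.6743)(0.6743)] / [1 - (0.6743)(0.6743)]
         = 0.24451951 / 0.54531951 = 0.448397.
  Update: phi_21 = phi_11 - phi_22 phi_11 = 0.6743 - (0.448397)(0.6743) = 0.371946.
Step k = 3:
  phi_33 = [rho(3) - phi_21 rho(2) - phi_22 rho(1)] / [1 - phi_21 rho(1) - phi_22 rho(2)]
    numerator   = 0.6343 - (0.371946)(0.6992) - (0.448397)(0.6743) = 0.07188137
    denominator = 1 - (0.371946)(0.6743) - (0.448397)(0.6992) = 0.43567775
  phi_33 = 0.07188137 / 0.43567775 = 0.165.
Therefore phi_{33} = 0.1650.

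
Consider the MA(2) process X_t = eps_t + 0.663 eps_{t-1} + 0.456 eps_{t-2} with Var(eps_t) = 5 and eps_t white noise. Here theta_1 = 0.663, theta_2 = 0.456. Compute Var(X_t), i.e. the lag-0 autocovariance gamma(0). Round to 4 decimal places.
\gamma(0) = 8.2375

For an MA(q) process X_t = eps_t + sum_i theta_i eps_{t-i} with
Var(eps_t) = sigma^2, the variance is
  gamma(0) = sigma^2 * (1 + sum_i theta_i^2).
  sum_i theta_i^2 = (0.663)^2 + (0.456)^2 = 0.439569 + 0.207936 = 0.647505.
  gamma(0) = 5 * (1 + 0.647505) = 5 * 1.647505 = 8.237525, which rounds to 8.2375.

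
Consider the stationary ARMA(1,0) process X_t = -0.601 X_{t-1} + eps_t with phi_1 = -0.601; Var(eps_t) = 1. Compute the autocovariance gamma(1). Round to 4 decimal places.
\gamma(1) = -0.9408

Multiply the model equation by X_{t-k} and take expectations. With theta_0 = psi_0 = 1 and psi_j the MA(infinity) weights, this gives
  gamma(k) - sum_i phi_i gamma(k-i) = c_k,
  c_k = sigma^2 * sum_{j=k..q} theta_j psi_{j-k}   (c_k = 0 for k > q),
using gamma(-m) = gamma(m).
Pure AR (q = 0): c_0 = sigma^2 = 1, c_k = 0 for k >= 1.
Equations for k = 0 and k = 1 (AR order 1):
  gamma(0) = phi_1 gamma(1) + c_0
  gamma(1) = phi_1 gamma(0) + c_1
Substituting the second into the first: gamma(0) (1 - phi_1^2) = c_0 + phi_1 c_1, so
  gamma(0) = c_0 / (1 - phi_1^2) = 1 / (1 - (-0.601)^2) = 1 / 0.638799 = 1.565438.
  gamma(1) = phi_1 gamma(0) = (-0.601)(1.565438) = -0.940828.
Therefore gamma(1) = -0.9408 (to 4 decimal places).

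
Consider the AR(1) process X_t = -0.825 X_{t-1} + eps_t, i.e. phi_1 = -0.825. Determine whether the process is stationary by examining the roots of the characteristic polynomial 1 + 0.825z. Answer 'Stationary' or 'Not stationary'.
\text{Stationary}

The AR(p) characteristic polynomial is P(z) = 1 + 0.825z.
Stationarity requires all roots to lie outside the unit circle, i.e. |z| > 1 for every root.
This is linear in z: 1 + (0.825) z = 0  =>  z = -1/(0.825) = -1.212121,  |z| = 1.212121.
Moduli of all roots: 1.2121.
All moduli strictly greater than 1? Yes.
Verdict: Stationary.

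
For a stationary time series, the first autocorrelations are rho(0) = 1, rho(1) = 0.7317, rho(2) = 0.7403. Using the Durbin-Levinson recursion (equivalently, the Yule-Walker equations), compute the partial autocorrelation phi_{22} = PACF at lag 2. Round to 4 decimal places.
\phi_{22} = 0.4410

The PACF at lag k is phi_{kk}, the last component of the solution
to the Yule-Walker system G_k phi = r_k where
  (G_k)_{ij} = rho(|i - j|), (r_k)_i = rho(i), i,j = 1..k.
Equivalently, Durbin-Levinson gives phi_{kk} iteratively:
  phi_{11} = rho(1)
  phi_{kk} = [rho(k) - sum_{j=1..k-1} phi_{k-1,j} rho(k-j)]
            / [1 - sum_{j=1..k-1} phi_{k-1,j} rho(j)],
  phi_{k,j} = phi_{k-1,j} - phi_{kk} phi_{k-1,k-j},  j = 1..k-1.
Step k = 1:
  phi_11 = rho(1) = 0.7317.
Step k = 2:
  phi_22 = [rho(2) - phi_11 rho(1)] / [1 - phi_11 rho(1)] = [0.7403 - (0.7317)(0.7317)] / [1 - (0.7317)(0.7317)]
         = 0.20491511 / 0.46461511 = 0.441.
Therefore phi_{22} = 0.4410.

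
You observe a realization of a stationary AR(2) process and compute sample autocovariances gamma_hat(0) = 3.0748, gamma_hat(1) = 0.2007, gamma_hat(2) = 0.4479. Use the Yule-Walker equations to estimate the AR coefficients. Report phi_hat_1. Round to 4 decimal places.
\hat\phi_{1} = 0.0560

The Yule-Walker equations for an AR(p) process read, in matrix form,
  Gamma_p phi = r_p,   with   (Gamma_p)_{ij} = gamma(|i - j|),
                       (r_p)_i = gamma(i),   i,j = 1..p.
Substitute the sample gammas (Toeplitz matrix and right-hand side of size 2):
  Gamma_p = [[3.0748, 0.2007], [0.2007, 3.0748]]
  r_p     = [0.2007, 0.4479]
Written out:
  3.0748 phi_1 + 0.2007 phi_2 = 0.2007
  0.2007 phi_1 + 3.0748 phi_2 = 0.4479
Solve by Cramer's rule:
  det = gamma(0)^2 - gamma(1)^2 = (3.0748)^2 - (0.2007)^2 = 9.45439504 - 0.04028049 = 9.41411455
  phi_hat_1 = [gamma(1) gamma(0) - gamma(1) gamma(2)] / det = [(0.2007)(3.0748) - (0.2007)(0.4479)] / 9.41411455 = 0.52721883 / 9.41411455 = 0.056
  phi_hat_2 = [gamma(0) gamma(2) - gamma(1)^2] / det = [(3.0748)(0.4479) - (0.2007)^2] / 9.41411455 = 1.33692243 / 9.41411455 = 0.142
So phi_hat = [0.0560, 0.1420].
Therefore phi_hat_1 = 0.0560.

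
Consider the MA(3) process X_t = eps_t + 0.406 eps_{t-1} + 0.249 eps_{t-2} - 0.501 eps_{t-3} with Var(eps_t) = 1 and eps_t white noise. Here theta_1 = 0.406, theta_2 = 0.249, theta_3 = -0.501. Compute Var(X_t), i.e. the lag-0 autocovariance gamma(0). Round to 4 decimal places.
\gamma(0) = 1.4778

For an MA(q) process X_t = eps_t + sum_i theta_i eps_{t-i} with
Var(eps_t) = sigma^2, the variance is
  gamma(0) = sigma^2 * (1 + sum_i theta_i^2).
  sum_i theta_i^2 = (0.406)^2 + (0.249)^2 + (-0.501)^2 = 0.164836 + 0.062001 + 0.251001 = 0.477838.
  gamma(0) = 1 * (1 + 0.477838) = 1 * 1.477838 = 1.477838, which rounds to 1.4778.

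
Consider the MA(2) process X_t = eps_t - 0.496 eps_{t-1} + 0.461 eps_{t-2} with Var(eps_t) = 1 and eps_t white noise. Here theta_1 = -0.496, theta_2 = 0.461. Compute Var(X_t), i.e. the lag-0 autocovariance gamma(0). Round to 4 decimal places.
\gamma(0) = 1.4585

For an MA(q) process X_t = eps_t + sum_i theta_i eps_{t-i} with
Var(eps_t) = sigma^2, the variance is
  gamma(0) = sigma^2 * (1 + sum_i theta_i^2).
  sum_i theta_i^2 = (-0.496)^2 + (0.461)^2 = 0.246016 + 0.212521 = 0.458537.
  gamma(0) = 1 * (1 + 0.458537) = 1 * 1.458537 = 1.458537, which rounds to 1.4585.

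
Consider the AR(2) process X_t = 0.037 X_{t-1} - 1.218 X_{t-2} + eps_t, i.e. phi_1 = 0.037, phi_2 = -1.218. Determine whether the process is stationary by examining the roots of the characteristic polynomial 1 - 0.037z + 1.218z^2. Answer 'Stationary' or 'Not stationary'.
\text{Not stationary}

The AR(p) characteristic polynomial is P(z) = 1 - 0.037z + 1.218z^2.
Stationarity requires all roots to lie outside the unit circle, i.e. |z| > 1 for every root.
Set 1 + (-0.037) z + (1.218) z^2 = 0, i.e. a z^2 + b z + c = 0 with a = 1.218, b = -0.037, c = 1.
Discriminant D = b^2 - 4ac = (-0.037)^2 - 4*(1.218)*1 = 0.001369 - (4.872) = -4.870631.
D < 0, so the roots are the complex-conjugate pair z = (-b +/- i sqrt(-D)) / (2a) = 0.0152 +/- 0.906i.
For a conjugate pair |z|^2 = z * conj(z) = (product of roots) = c/a = 1/(1.218) = 0.821018, so |z| = sqrt(0.821018) = 0.9061 for both roots.
Moduli of all roots: 0.9061, 0.9061.
All moduli strictly greater than 1? No.
Verdict: Not stationary.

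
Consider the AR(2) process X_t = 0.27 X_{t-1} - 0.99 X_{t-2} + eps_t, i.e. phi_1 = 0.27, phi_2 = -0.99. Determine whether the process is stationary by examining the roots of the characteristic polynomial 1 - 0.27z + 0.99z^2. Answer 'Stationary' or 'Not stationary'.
\text{Stationary}

The AR(p) characteristic polynomial is P(z) = 1 - 0.27z + 0.99z^2.
Stationarity requires all roots to lie outside the unit circle, i.e. |z| > 1 for every root.
Set 1 + (-0.27) z + (0.99) z^2 = 0, i.e. a z^2 + b z + c = 0 with a = 0.99, b = -0.27, c = 1.
Discriminant D = b^2 - 4ac = (-0.27)^2 - 4*(0.99)*1 = 0.0729 - (3.96) = -3.8871.
D < 0, so the roots are the complex-conjugate pair z = (-b +/- i sqrt(-D)) / (2a) = 0.1364 +/- 0.9957i.
For a conjugate pair |z|^2 = z * conj(z) = (product of roots) = c/a = 1/(0.99) = 1.010101, so |z| = sqrt(1.010101) = 1.005 for both roots.
Moduli of all roots: 1.0050, 1.0050.
All moduli strictly greater than 1? Yes.
Verdict: Stationary.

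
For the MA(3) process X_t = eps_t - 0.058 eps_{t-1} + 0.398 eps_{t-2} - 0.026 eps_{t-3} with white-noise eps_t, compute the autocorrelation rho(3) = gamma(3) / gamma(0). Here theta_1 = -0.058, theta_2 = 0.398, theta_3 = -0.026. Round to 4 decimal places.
\rho(3) = -0.0224

For an MA(q) process with theta_0 = 1, the autocovariance is
  gamma(k) = sigma^2 * sum_{i=0..q-k} theta_i * theta_{i+k},
and rho(k) = gamma(k) / gamma(0). Sigma^2 cancels.
  numerator   = (1)*(-0.026) = -0.026.
  denominator = (1)^2 + (-0.058)^2 + (0.398)^2 + (-0.026)^2 = 1.162444.
  rho(3) = -0.026 / 1.162444 = -0.0224.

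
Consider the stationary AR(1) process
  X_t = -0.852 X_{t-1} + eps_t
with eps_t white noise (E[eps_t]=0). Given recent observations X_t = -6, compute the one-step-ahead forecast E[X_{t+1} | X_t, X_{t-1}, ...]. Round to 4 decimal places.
E[X_{t+1} \mid \mathcal F_t] = 5.1120

For an AR(p) model X_t = c + sum_i phi_i X_{t-i} + eps_t, the
one-step-ahead conditional mean is
  E[X_{t+1} | X_t, ...] = c + sum_i phi_i X_{t+1-i}.
Substitute known values:
  E[X_{t+1} | ...] = (-0.852) * (-6)
                   = 5.1120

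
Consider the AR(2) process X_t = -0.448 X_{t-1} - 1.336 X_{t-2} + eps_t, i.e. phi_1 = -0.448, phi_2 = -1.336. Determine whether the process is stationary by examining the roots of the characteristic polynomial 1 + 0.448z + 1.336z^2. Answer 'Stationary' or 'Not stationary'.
\text{Not stationary}

The AR(p) characteristic polynomial is P(z) = 1 + 0.448z + 1.336z^2.
Stationarity requires all roots to lie outside the unit circle, i.e. |z| > 1 for every root.
Set 1 + (0.448) z + (1.336) z^2 = 0, i.e. a z^2 + b z + c = 0 with a = 1.336, b = 0.448, c = 1.
Discriminant D = b^2 - 4ac = (0.448)^2 - 4*(1.336)*1 = 0.200704 - (5.344) = -5.143296.
D < 0, so the roots are the complex-conjugate pair z = (-b +/- i sqrt(-D)) / (2a) = -0.1677 +/- 0.8488i.
For a conjugate pair |z|^2 = z * conj(z) = (product of roots) = c/a = 1/(1.336) = 0.748503, so |z| = sqrt(0.748503) = 0.8652 for both roots.
Moduli of all roots: 0.8652, 0.8652.
All moduli strictly greater than 1? No.
Verdict: Not stationary.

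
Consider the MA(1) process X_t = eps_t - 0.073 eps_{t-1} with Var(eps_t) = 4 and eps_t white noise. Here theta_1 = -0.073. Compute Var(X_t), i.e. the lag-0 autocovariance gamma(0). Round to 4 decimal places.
\gamma(0) = 4.0213

For an MA(q) process X_t = eps_t + sum_i theta_i eps_{t-i} with
Var(eps_t) = sigma^2, the variance is
  gamma(0) = sigma^2 * (1 + sum_i theta_i^2).
  sum_i theta_i^2 = (-0.073)^2 = 0.005329.
  gamma(0) = 4 * (1 + 0.005329) = 4 * 1.005329 = 4.021316, which rounds to 4.0213.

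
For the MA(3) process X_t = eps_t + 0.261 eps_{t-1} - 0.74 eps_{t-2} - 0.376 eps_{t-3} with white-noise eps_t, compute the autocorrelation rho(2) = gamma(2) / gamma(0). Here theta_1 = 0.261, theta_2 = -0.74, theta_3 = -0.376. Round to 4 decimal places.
\rho(2) = -0.4770

For an MA(q) process with theta_0 = 1, the autocovariance is
  gamma(k) = sigma^2 * sum_{i=0..q-k} theta_i * theta_{i+k},
and rho(k) = gamma(k) / gamma(0). Sigma^2 cancels.
  numerator   = (1)*(-0.74) + (0.261)*(-0.376) = -0.838136.
  denominator = (1)^2 + (0.261)^2 + (-0.74)^2 + (-0.376)^2 = 1.757097.
  rho(2) = -0.838136 / 1.757097 = -0.4770.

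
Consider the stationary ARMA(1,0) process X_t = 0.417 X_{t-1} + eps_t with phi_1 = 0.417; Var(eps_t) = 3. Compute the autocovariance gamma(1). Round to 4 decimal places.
\gamma(1) = 1.5143

Multiply the model equation by X_{t-k} and take expectations. With theta_0 = psi_0 = 1 and psi_j the MA(infinity) weights, this gives
  gamma(k) - sum_i phi_i gamma(k-i) = c_k,
  c_k = sigma^2 * sum_{j=k..q} theta_j psi_{j-k}   (c_k = 0 for k > q),
using gamma(-m) = gamma(m).
Pure AR (q = 0): c_0 = sigma^2 = 3, c_k = 0 for k >= 1.
Equations for k = 0 and k = 1 (AR order 1):
  gamma(0) = phi_1 gamma(1) + c_0
  gamma(1) = phi_1 gamma(0) + c_1
Substituting the second into the first: gamma(0) (1 - phi_1^2) = c_0 + phi_1 c_1, so
  gamma(0) = c_0 / (1 - phi_1^2) = 3 / (1 - (0.417)^2) = 3 / 0.826111 = 3.631473.
  gamma(1) = phi_1 gamma(0) = (0.417)(3.631473) = 1.514324.
Therefore gamma(1) = 1.5143 (to 4 decimal places).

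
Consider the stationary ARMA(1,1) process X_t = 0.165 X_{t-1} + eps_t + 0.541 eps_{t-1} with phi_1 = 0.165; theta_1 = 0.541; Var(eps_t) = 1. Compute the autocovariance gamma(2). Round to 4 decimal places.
\gamma(2) = 0.1304

Multiply the model equation by X_{t-k} and take expectations. With theta_0 = psi_0 = 1 and psi_j the MA(infinity) weights, this gives
  gamma(k) - sum_i phi_i gamma(k-i) = c_k,
  c_k = sigma^2 * sum_{j=k..q} theta_j psi_{j-k}   (c_k = 0 for k > q),
using gamma(-m) = gamma(m).
psi-weights needed (psi_j = theta_j + sum_i phi_i psi_{j-i}):
  psi_1 = theta_1 + phi_1 = 0.541 + (0.165) = 0.706
Right-hand sides:
  c_0 = sigma^2 (1 + theta_1 psi_1) = 1 * (1 + (0.541)(0.706)) = 1 * 1.381946 = 1.381946
  c_1 = sigma^2 theta_1 = 1 * (0.541) = 0.541
  c_2 = 0
Equations for k = 0 and k = 1 (AR order 1):
  gamma(0) = phi_1 gamma(1) + c_0
  gamma(1) = phi_1 gamma(0) + c_1
Substituting the second into the first: gamma(0) (1 - phi_1^2) = c_0 + phi_1 c_1, so
  gamma(0) = (c_0 + phi_1 c_1) / (1 - phi_1^2) = (1.381946 + (0.165)(0.541)) / (1 - (0.165)^2) = 1.471211 / 0.972775 = 1.512386.
  gamma(1) = phi_1 gamma(0) + c_1 = (0.165)(1.512386) + (0.541) = 0.790544.
For k = 2 (> q): gamma(2) = phi_1 gamma(1) = (0.165)(0.790544) = 0.13044.
Therefore gamma(2) = 0.1304 (to 4 decimal places).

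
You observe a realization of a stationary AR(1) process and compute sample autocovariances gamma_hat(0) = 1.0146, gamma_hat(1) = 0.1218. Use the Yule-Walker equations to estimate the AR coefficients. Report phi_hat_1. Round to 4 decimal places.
\hat\phi_{1} = 0.1200

The Yule-Walker equations for an AR(p) process read, in matrix form,
  Gamma_p phi = r_p,   with   (Gamma_p)_{ij} = gamma(|i - j|),
                       (r_p)_i = gamma(i),   i,j = 1..p.
Substitute the sample gammas (Toeplitz matrix and right-hand side of size 1):
  Gamma_p = [[1.0146]]
  r_p     = [0.1218]
With p = 1 this is the single equation gamma(0) phi_1 = gamma(1):
  phi_hat_1 = gamma(1) / gamma(0) = 0.1218 / 1.0146 = 0.1200.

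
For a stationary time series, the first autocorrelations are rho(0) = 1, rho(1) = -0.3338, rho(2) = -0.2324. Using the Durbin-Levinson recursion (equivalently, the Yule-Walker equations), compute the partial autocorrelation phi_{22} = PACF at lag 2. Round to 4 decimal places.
\phi_{22} = -0.3869

The PACF at lag k is phi_{kk}, the last component of the solution
to the Yule-Walker system G_k phi = r_k where
  (G_k)_{ij} = rho(|i - j|), (r_k)_i = rho(i), i,j = 1..k.
Equivalently, Durbin-Levinson gives phi_{kk} iteratively:
  phi_{11} = rho(1)
  phi_{kk} = [rho(k) - sum_{j=1..k-1} phi_{k-1,j} rho(k-j)]
            / [1 - sum_{j=1..k-1} phi_{k-1,j} rho(j)],
  phi_{k,j} = phi_{k-1,j} - phi_{kk} phi_{k-1,k-j},  j = 1..k-1.
Step k = 1:
  phi_11 = rho(1) = -0.3338.
Step k = 2:
  phi_22 = [rho(2) - phi_11 rho(1)] / [1 - phi_11 rho(1)] = [-0.2324 - (-0.3338)(-0.3338)] / [1 - (-0.3338)(-0.3338)]
         = -0.34382244 / 0.88857756 = -0.3869.
Therefore phi_{22} = -0.3869.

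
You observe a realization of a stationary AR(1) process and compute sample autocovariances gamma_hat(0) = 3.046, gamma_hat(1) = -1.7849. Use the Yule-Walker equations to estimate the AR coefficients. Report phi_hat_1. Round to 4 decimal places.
\hat\phi_{1} = -0.5860

The Yule-Walker equations for an AR(p) process read, in matrix form,
  Gamma_p phi = r_p,   with   (Gamma_p)_{ij} = gamma(|i - j|),
                       (r_p)_i = gamma(i),   i,j = 1..p.
Substitute the sample gammas (Toeplitz matrix and right-hand side of size 1):
  Gamma_p = [[3.046]]
  r_p     = [-1.7849]
With p = 1 this is the single equation gamma(0) phi_1 = gamma(1):
  phi_hat_1 = gamma(1) / gamma(0) = -1.7849 / 3.046 = -0.5860.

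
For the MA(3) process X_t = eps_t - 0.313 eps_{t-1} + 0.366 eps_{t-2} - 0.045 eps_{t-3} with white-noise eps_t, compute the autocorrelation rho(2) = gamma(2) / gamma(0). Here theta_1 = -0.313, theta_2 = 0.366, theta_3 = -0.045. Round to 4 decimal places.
\rho(2) = 0.3080

For an MA(q) process with theta_0 = 1, the autocovariance is
  gamma(k) = sigma^2 * sum_{i=0..q-k} theta_i * theta_{i+k},
and rho(k) = gamma(k) / gamma(0). Sigma^2 cancels.
  numerator   = (1)*(0.366) + (-0.313)*(-0.045) = 0.380085.
  denominator = (1)^2 + (-0.313)^2 + (0.366)^2 + (-0.045)^2 = 1.23395.
  rho(2) = 0.380085 / 1.23395 = 0.3080.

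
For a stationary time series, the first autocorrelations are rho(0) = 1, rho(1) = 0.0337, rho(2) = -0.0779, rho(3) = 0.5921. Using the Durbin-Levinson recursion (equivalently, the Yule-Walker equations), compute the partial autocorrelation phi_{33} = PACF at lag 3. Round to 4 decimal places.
\phi_{33} = 0.6020

The PACF at lag k is phi_{kk}, the last component of the solution
to the Yule-Walker system G_k phi = r_k where
  (G_k)_{ij} = rho(|i - j|), (r_k)_i = rho(i), i,j = 1..k.
Equivalently, Durbin-Levinson gives phi_{kk} iteratively:
  phi_{11} = rho(1)
  phi_{kk} = [rho(k) - sum_{j=1..k-1} phi_{k-1,j} rho(k-j)]
            / [1 - sum_{j=1..k-1} phi_{k-1,j} rho(j)],
  phi_{k,j} = phi_{k-1,j} - phi_{kk} phi_{k-1,k-j},  j = 1..k-1.
Step k = 1:
  phi_11 = rho(1) = 0.0337.
Step k = 2:
  phi_22 = [rho(2) - phi_11 rho(1)] / [1 - phi_11 rho(1)] = [-0.0779 - (0.0337)(0.0337)] / [1 - (0.0337)(0.0337)]
         = -0.07903569 / 0.99886431 = -0.079126.
  Update: phi_21 = phi_11 - phi_22 phi_11 = 0.0337 - (-0.079126)(0.0337) = 0.036367.
Step k = 3:
  phi_33 = [rho(3) - phi_21 rho(2) - phi_22 rho(1)] / [1 - phi_21 rho(1) - phi_22 rho(2)]
    numerator   = 0.5921 - (0.036367)(-0.0779) - (-0.079126)(0.0337) = 0.59759948
    denominator = 1 - (0.036367)(0.0337) - (-0.079126)(-0.0779) = 0.99261057
  phi_33 = 0.59759948 / 0.99261057 = 0.602.
Therefore phi_{33} = 0.6020.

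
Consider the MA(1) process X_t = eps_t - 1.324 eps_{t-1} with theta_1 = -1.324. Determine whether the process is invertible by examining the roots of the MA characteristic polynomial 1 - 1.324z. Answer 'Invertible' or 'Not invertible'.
\text{Not invertible}

The MA(q) characteristic polynomial is P(z) = 1 - 1.324z.
Invertibility requires all roots to lie outside the unit circle, i.e. |z| > 1 for every root.
This is linear in z: 1 + (-1.324) z = 0  =>  z = -1/(-1.324) = 0.755287,  |z| = 0.755287.
Moduli of all roots: 0.7553.
All moduli strictly greater than 1? No.
Verdict: Not invertible.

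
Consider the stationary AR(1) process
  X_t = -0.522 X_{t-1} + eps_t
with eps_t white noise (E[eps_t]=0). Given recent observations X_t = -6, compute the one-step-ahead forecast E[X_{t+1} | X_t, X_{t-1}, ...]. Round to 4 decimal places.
E[X_{t+1} \mid \mathcal F_t] = 3.1320

For an AR(p) model X_t = c + sum_i phi_i X_{t-i} + eps_t, the
one-step-ahead conditional mean is
  E[X_{t+1} | X_t, ...] = c + sum_i phi_i X_{t+1-i}.
Substitute known values:
  E[X_{t+1} | ...] = (-0.522) * (-6)
                   = 3.1320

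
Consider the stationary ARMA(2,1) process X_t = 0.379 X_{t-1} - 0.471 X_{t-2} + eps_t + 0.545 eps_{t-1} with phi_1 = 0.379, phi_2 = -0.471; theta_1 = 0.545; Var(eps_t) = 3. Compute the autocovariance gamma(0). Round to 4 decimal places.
\gamma(0) = 6.5156

Multiply the model equation by X_{t-k} and take expectations. With theta_0 = psi_0 = 1 and psi_j the MA(infinity) weights, this gives
  gamma(k) - sum_i phi_i gamma(k-i) = c_k,
  c_k = sigma^2 * sum_{j=k..q} theta_j psi_{j-k}   (c_k = 0 for k > q),
using gamma(-m) = gamma(m).
psi-weights needed (psi_j = theta_j + sum_i phi_i psi_{j-i}):
  psi_1 = theta_1 + phi_1 = 0.545 + (0.379) = 0.924
Right-hand sides:
  c_0 = sigma^2 (1 + theta_1 psi_1) = 3 * (1 + (0.545)(0.924)) = 3 * 1.50358 = 4.51074
  c_1 = sigma^2 theta_1 = 3 * (0.545) = 1.635
  c_2 = 0
Equations for k = 0, 1, 2 (AR order 2, c_2 = 0):
  (E0) gamma(0) = phi_1 gamma(1) + phi_2 gamma(2) + c_0
  (E1) gamma(1) = phi_1 gamma(0) + phi_2 gamma(1) + c_1
  (E2) gamma(2) = phi_1 gamma(1) + phi_2 gamma(0)
From (E1): gamma(1) = A gamma(0) + B with
  A = phi_1 / (1 - phi_2) = 0.379 / 1.471 = 0.257648,   B = c_1 / (1 - phi_2) = 1.635 / 1.471 = 1.111489.
Insert (E2) into (E0): gamma(0) (1 - phi_2^2) = phi_1 (1 + phi_2) gamma(1) + c_0.
  phi_1 (1 + phi_2) = (0.379)(0.529) = 0.200491,   1 - phi_2^2 = 0.778159.
Replace gamma(1) by A gamma(0) + B and collect gamma(0):
  gamma(0) [0.778159 - (0.200491)(0.257648)] = (0.200491)(1.111489) + 4.51074
  gamma(0) * 0.726503 = 4.733583
  gamma(0) = 4.733583 / 0.726503 = 6.515574.
Therefore gamma(0) = 6.5156 (to 4 decimal places).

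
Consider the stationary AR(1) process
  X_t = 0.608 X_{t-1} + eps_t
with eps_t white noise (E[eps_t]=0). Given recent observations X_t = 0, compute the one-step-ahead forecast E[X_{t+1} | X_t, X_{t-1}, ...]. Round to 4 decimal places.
E[X_{t+1} \mid \mathcal F_t] = 0.0000

For an AR(p) model X_t = c + sum_i phi_i X_{t-i} + eps_t, the
one-step-ahead conditional mean is
  E[X_{t+1} | X_t, ...] = c + sum_i phi_i X_{t+1-i}.
Substitute known values:
  E[X_{t+1} | ...] = (0.608) * (0)
                   = 0.0000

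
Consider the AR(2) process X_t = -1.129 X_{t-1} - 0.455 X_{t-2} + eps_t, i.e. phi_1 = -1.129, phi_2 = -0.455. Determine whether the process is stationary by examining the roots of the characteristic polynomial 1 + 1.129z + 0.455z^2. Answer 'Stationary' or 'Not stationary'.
\text{Stationary}

The AR(p) characteristic polynomial is P(z) = 1 + 1.129z + 0.455z^2.
Stationarity requires all roots to lie outside the unit circle, i.e. |z| > 1 for every root.
Set 1 + (1.129) z + (0.455) z^2 = 0, i.e. a z^2 + b z + c = 0 with a = 0.455, b = 1.129, c = 1.
Discriminant D = b^2 - 4ac = (1.129)^2 - 4*(0.455)*1 = 1.274641 - (1.82) = -0.545359.
D < 0, so the roots are the complex-conjugate pair z = (-b +/- i sqrt(-D)) / (2a) = -1.2407 +/- 0.8115i.
For a conjugate pair |z|^2 = z * conj(z) = (product of roots) = c/a = 1/(0.455) = 2.197802, so |z| = sqrt(2.197802) = 1.4825 for both roots.
Moduli of all roots: 1.4825, 1.4825.
All moduli strictly greater than 1? Yes.
Verdict: Stationary.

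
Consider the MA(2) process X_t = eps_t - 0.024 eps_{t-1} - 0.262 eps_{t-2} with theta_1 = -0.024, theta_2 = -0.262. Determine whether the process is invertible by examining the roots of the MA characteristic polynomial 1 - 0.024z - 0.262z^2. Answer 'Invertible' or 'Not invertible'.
\text{Invertible}

The MA(q) characteristic polynomial is P(z) = 1 - 0.024z - 0.262z^2.
Invertibility requires all roots to lie outside the unit circle, i.e. |z| > 1 for every root.
Set 1 + (-0.024) z + (-0.262) z^2 = 0, i.e. a z^2 + b z + c = 0 with a = -0.262, b = -0.024, c = 1.
Discriminant D = b^2 - 4ac = (-0.024)^2 - 4*(-0.262)*1 = 0.000576 - (-1.048) = 1.048576.
D >= 0, so the roots are real: z = (-b +/- sqrt(D)) / (2a) = (0.024 +/- 1.024) / (-0.524).
  z_1 = (0.024 + 1.024) / (-0.524) = -2,   |z_1| = 2.
  z_2 = (0.024 - 1.024) / (-0.524) = 1.9084,   |z_2| = 1.9084.
Moduli of all roots: 2.0000, 1.9084.
All moduli strictly greater than 1? Yes.
Verdict: Invertible.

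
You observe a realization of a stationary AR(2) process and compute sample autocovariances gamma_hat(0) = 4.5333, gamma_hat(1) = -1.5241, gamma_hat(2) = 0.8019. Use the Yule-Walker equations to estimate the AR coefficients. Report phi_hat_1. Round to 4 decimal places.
\hat\phi_{1} = -0.3120

The Yule-Walker equations for an AR(p) process read, in matrix form,
  Gamma_p phi = r_p,   with   (Gamma_p)_{ij} = gamma(|i - j|),
                       (r_p)_i = gamma(i),   i,j = 1..p.
Substitute the sample gammas (Toeplitz matrix and right-hand side of size 2):
  Gamma_p = [[4.5333, -1.5241], [-1.5241, 4.5333]]
  r_p     = [-1.5241, 0.8019]
Written out:
  4.5333 phi_1 - 1.5241 phi_2 = -1.5241
  -1.5241 phi_1 + 4.5333 phi_2 = 0.8019
Solve by Cramer's rule:
  det = gamma(0)^2 - gamma(1)^2 = (4.5333)^2 - (-1.5241)^2 = 20.55080889 - 2.32288081 = 18.22792808
  phi_hat_1 = [gamma(1) gamma(0) - gamma(1) gamma(2)] / det = [(-1.5241)(4.5333) - (-1.5241)(0.8019)] / 18.22792808 = -5.68702674 / 18.22792808 = -0.312
  phi_hat_2 = [gamma(0) gamma(2) - gamma(1)^2] / det = [(4.5333)(0.8019) - (-1.5241)^2] / 18.22792808 = 1.31237246 / 18.22792808 = 0.072
So phi_hat = [-0.3120, 0.0720].
Therefore phi_hat_1 = -0.3120.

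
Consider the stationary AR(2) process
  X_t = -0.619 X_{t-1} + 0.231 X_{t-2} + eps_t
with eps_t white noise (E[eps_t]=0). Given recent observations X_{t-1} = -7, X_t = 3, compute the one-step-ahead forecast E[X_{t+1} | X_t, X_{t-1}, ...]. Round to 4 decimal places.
E[X_{t+1} \mid \mathcal F_t] = -3.4740

For an AR(p) model X_t = c + sum_i phi_i X_{t-i} + eps_t, the
one-step-ahead conditional mean is
  E[X_{t+1} | X_t, ...] = c + sum_i phi_i X_{t+1-i}.
Substitute known values:
  E[X_{t+1} | ...] = (-0.619) * (3) + (0.231) * (-7)
                   = -3.4740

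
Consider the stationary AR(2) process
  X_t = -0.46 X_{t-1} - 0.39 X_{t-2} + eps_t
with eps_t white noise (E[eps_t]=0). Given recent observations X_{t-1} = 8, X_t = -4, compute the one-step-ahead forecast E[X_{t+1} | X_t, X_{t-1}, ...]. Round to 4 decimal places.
E[X_{t+1} \mid \mathcal F_t] = -1.2800

For an AR(p) model X_t = c + sum_i phi_i X_{t-i} + eps_t, the
one-step-ahead conditional mean is
  E[X_{t+1} | X_t, ...] = c + sum_i phi_i X_{t+1-i}.
Substitute known values:
  E[X_{t+1} | ...] = (-0.46) * (-4) + (-0.39) * (8)
                   = -1.2800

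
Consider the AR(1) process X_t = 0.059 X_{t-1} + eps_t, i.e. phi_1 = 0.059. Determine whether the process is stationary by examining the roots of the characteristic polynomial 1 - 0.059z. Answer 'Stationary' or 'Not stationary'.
\text{Stationary}

The AR(p) characteristic polynomial is P(z) = 1 - 0.059z.
Stationarity requires all roots to lie outside the unit circle, i.e. |z| > 1 for every root.
This is linear in z: 1 + (-0.059) z = 0  =>  z = -1/(-0.059) = 16.949153,  |z| = 16.949153.
Moduli of all roots: 16.9492.
All moduli strictly greater than 1? Yes.
Verdict: Stationary.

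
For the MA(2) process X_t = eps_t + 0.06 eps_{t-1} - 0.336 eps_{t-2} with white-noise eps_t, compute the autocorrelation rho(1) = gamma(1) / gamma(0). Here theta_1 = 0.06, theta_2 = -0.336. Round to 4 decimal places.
\rho(1) = 0.0357

For an MA(q) process with theta_0 = 1, the autocovariance is
  gamma(k) = sigma^2 * sum_{i=0..q-k} theta_i * theta_{i+k},
and rho(k) = gamma(k) / gamma(0). Sigma^2 cancels.
  numerator   = (1)*(0.06) + (0.06)*(-0.336) = 0.03984.
  denominator = (1)^2 + (0.06)^2 + (-0.336)^2 = 1.116496.
  rho(1) = 0.03984 / 1.116496 = 0.0357.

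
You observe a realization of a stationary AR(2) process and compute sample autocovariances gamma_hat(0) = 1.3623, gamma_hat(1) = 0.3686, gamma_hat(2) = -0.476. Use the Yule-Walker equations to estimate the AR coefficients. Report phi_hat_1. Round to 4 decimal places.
\hat\phi_{1} = 0.3940

The Yule-Walker equations for an AR(p) process read, in matrix form,
  Gamma_p phi = r_p,   with   (Gamma_p)_{ij} = gamma(|i - j|),
                       (r_p)_i = gamma(i),   i,j = 1..p.
Substitute the sample gammas (Toeplitz matrix and right-hand side of size 2):
  Gamma_p = [[1.3623, 0.3686], [0.3686, 1.3623]]
  r_p     = [0.3686, -0.476]
Written out:
  1.3623 phi_1 + 0.3686 phi_2 = 0.3686
  0.3686 phi_1 + 1.3623 phi_2 = -0.476
Solve by Cramer's rule:
  det = gamma(0)^2 - gamma(1)^2 = (1.3623)^2 - (0.3686)^2 = 1.85586129 - 0.13586596 = 1.71999533
  phi_hat_1 = [gamma(1) gamma(0) - gamma(1) gamma(2)] / det = [(0.3686)(1.3623) - (0.3686)(-0.476)] / 1.71999533 = 0.67759738 / 1.71999533 = 0.394
  phi_hat_2 = [gamma(0) gamma(2) - gamma(1)^2] / det = [(1.3623)(-0.476) - (0.3686)^2] / 1.71999533 = -0.78432076 / 1.71999533 = -0.456
So phi_hat = [0.3940, -0.4560].
Therefore phi_hat_1 = 0.3940.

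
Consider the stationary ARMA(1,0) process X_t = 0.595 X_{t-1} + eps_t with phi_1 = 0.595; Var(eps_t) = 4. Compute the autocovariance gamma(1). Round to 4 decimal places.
\gamma(1) = 3.6844

Multiply the model equation by X_{t-k} and take expectations. With theta_0 = psi_0 = 1 and psi_j the MA(infinity) weights, this gives
  gamma(k) - sum_i phi_i gamma(k-i) = c_k,
  c_k = sigma^2 * sum_{j=k..q} theta_j psi_{j-k}   (c_k = 0 for k > q),
using gamma(-m) = gamma(m).
Pure AR (q = 0): c_0 = sigma^2 = 4, c_k = 0 for k >= 1.
Equations for k = 0 and k = 1 (AR order 1):
  gamma(0) = phi_1 gamma(1) + c_0
  gamma(1) = phi_1 gamma(0) + c_1
Substituting the second into the first: gamma(0) (1 - phi_1^2) = c_0 + phi_1 c_1, so
  gamma(0) = c_0 / (1 - phi_1^2) = 4 / (1 - (0.595)^2) = 4 / 0.645975 = 6.19219.
  gamma(1) = phi_1 gamma(0) = (0.595)(6.19219) = 3.684353.
Therefore gamma(1) = 3.6844 (to 4 decimal places).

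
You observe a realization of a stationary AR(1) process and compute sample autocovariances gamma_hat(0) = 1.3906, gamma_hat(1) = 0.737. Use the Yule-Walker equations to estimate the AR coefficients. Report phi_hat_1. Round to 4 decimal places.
\hat\phi_{1} = 0.5300

The Yule-Walker equations for an AR(p) process read, in matrix form,
  Gamma_p phi = r_p,   with   (Gamma_p)_{ij} = gamma(|i - j|),
                       (r_p)_i = gamma(i),   i,j = 1..p.
Substitute the sample gammas (Toeplitz matrix and right-hand side of size 1):
  Gamma_p = [[1.3906]]
  r_p     = [0.737]
With p = 1 this is the single equation gamma(0) phi_1 = gamma(1):
  phi_hat_1 = gamma(1) / gamma(0) = 0.737 / 1.3906 = 0.5300.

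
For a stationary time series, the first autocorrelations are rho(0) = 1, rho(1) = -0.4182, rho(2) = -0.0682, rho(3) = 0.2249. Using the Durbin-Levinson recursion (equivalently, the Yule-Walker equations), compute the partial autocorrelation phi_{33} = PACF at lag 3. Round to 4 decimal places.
\phi_{33} = 0.0860

The PACF at lag k is phi_{kk}, the last component of the solution
to the Yule-Walker system G_k phi = r_k where
  (G_k)_{ij} = rho(|i - j|), (r_k)_i = rho(i), i,j = 1..k.
Equivalently, Durbin-Levinson gives phi_{kk} iteratively:
  phi_{11} = rho(1)
  phi_{kk} = [rho(k) - sum_{j=1..k-1} phi_{k-1,j} rho(k-j)]
            / [1 - sum_{j=1..k-1} phi_{k-1,j} rho(j)],
  phi_{k,j} = phi_{k-1,j} - phi_{kk} phi_{k-1,k-j},  j = 1..k-1.
Step k = 1:
  phi_11 = rho(1) = -0.4182.
Step k = 2:
  phi_22 = [rho(2) - phi_11 rho(1)] / [1 - phi_11 rho(1)] = [-0.0682 - (-0.4182)(-0.4182)] / [1 - (-0.4182)(-0.4182)]
         = -0.24309124 / 0.82510876 = -0.294617.
  Update: phi_21 = phi_11 - phi_22 phi_11 = -0.4182 - (-0.294617)(-0.4182) = -0.541409.
Step k = 3:
  phi_33 = [rho(3) - phi_21 rho(2) - phi_22 rho(1)] / [1 - phi_21 rho(1) - phi_22 rho(2)]
    numerator   = 0.2249 - (-0.541409)(-0.0682) - (-0.294617)(-0.4182) = 0.064767
    denominator = 1 - (-0.541409)(-0.4182) - (-0.294617)(-0.0682) = 0.7534899
  phi_33 = 0.064767 / 0.7534899 = 0.086.
Therefore phi_{33} = 0.0860.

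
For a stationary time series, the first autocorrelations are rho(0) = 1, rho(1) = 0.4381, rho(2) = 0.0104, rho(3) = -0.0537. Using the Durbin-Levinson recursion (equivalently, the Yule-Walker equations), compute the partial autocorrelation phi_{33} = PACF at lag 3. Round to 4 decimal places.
\phi_{33} = 0.0510

The PACF at lag k is phi_{kk}, the last component of the solution
to the Yule-Walker system G_k phi = r_k where
  (G_k)_{ij} = rho(|i - j|), (r_k)_i = rho(i), i,j = 1..k.
Equivalently, Durbin-Levinson gives phi_{kk} iteratively:
  phi_{11} = rho(1)
  phi_{kk} = [rho(k) - sum_{j=1..k-1} phi_{k-1,j} rho(k-j)]
            / [1 - sum_{j=1..k-1} phi_{k-1,j} rho(j)],
  phi_{k,j} = phi_{k-1,j} - phi_{kk} phi_{k-1,k-j},  j = 1..k-1.
Step k = 1:
  phi_11 = rho(1) = 0.4381.
Step k = 2:
  phi_22 = [rho(2) - phi_11 rho(1)] / [1 - phi_11 rho(1)] = [0.0104 - (0.4381)(0.4381)] / [1 - (0.4381)(0.4381)]
         = -0.18153161 / 0.80806839 = -0.224649.
  Update: phi_21 = phi_11 - phi_22 phi_11 = 0.4381 - (-0.224649)(0.4381) = 0.536519.
Step k = 3:
  phi_33 = [rho(3) - phi_21 rho(2) - phi_22 rho(1)] / [1 - phi_21 rho(1) - phi_22 rho(2)]
    numerator   = -0.0537 - (0.536519)(0.0104) - (-0.224649)(0.4381) = 0.03913885
    denominator = 1 - (0.536519)(0.4381) - (-0.224649)(0.0104) = 0.76728753
  phi_33 = 0.03913885 / 0.76728753 = 0.051.
Therefore phi_{33} = 0.0510.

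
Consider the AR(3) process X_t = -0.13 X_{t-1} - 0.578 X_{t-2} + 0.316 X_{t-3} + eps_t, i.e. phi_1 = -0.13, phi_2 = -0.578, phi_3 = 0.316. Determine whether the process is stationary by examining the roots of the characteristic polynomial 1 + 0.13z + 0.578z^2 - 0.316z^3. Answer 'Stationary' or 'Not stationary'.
\text{Stationary}

The AR(p) characteristic polynomial is P(z) = 1 + 0.13z + 0.578z^2 - 0.316z^3.
Stationarity requires all roots to lie outside the unit circle, i.e. |z| > 1 for every root.
Degree 3: look for a simple real root z0 first, then factor out (1 - z/z0) and solve the remaining quadratic.
Testing z0 = 2.5: P(2.5) = 1 + (0.13)(2.5) + (0.578)(2.5)^2 + (-0.316)(2.5)^3
  = 1 + (0.325) + (3.6125) + (-4.9375) = 0.  So z_0 = 2.5 is a root, |z_0| = 2.5.
Divide out the factor (1 - 0.4 z) = (1 - z/z0) (since 1/z0 = 0.4):
  P(z) = (1 - 0.4 z)(1 + (0.53) z + (0.79) z^2)
  [check: z-coef 0.53 - (0.4) = 0.13; z^2-coef 0.79 - (0.4)(0.53) = 0.578; z^3-coef -(0.4)(0.79) = -0.316.]
Remaining roots from the quadratic factor 1 + (0.53) z + (0.79) z^2:
  Set 1 + (0.53) z + (0.79) z^2 = 0, i.e. a z^2 + b z + c = 0 with a = 0.79, b = 0.53, c = 1.
  Discriminant D = b^2 - 4ac = (0.53)^2 - 4*(0.79)*1 = 0.2809 - (3.16) = -2.8791.
  D < 0, so the roots are the complex-conjugate pair z = (-b +/- i sqrt(-D)) / (2a) = -0.3354 +/- 1.0739i.
  For a conjugate pair |z|^2 = z * conj(z) = (product of roots) = c/a = 1/(0.79) = 1.265823, so |z| = sqrt(1.265823) = 1.1251 for both roots.
Moduli of all roots: 2.5000, 1.1251, 1.1251.
All moduli strictly greater than 1? Yes.
Verdict: Stationary.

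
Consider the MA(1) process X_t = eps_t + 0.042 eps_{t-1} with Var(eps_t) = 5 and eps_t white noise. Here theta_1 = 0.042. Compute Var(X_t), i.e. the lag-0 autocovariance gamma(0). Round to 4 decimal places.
\gamma(0) = 5.0088

For an MA(q) process X_t = eps_t + sum_i theta_i eps_{t-i} with
Var(eps_t) = sigma^2, the variance is
  gamma(0) = sigma^2 * (1 + sum_i theta_i^2).
  sum_i theta_i^2 = (0.042)^2 = 0.001764.
  gamma(0) = 5 * (1 + 0.001764) = 5 * 1.001764 = 5.00882, which rounds to 5.0088.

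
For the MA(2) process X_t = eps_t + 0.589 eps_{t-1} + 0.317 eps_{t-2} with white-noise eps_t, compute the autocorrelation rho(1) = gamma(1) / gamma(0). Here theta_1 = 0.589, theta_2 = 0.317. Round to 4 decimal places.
\rho(1) = 0.5359

For an MA(q) process with theta_0 = 1, the autocovariance is
  gamma(k) = sigma^2 * sum_{i=0..q-k} theta_i * theta_{i+k},
and rho(k) = gamma(k) / gamma(0). Sigma^2 cancels.
  numerator   = (1)*(0.589) + (0.589)*(0.317) = 0.775713.
  denominator = (1)^2 + (0.589)^2 + (0.317)^2 = 1.44741.
  rho(1) = 0.775713 / 1.44741 = 0.5359.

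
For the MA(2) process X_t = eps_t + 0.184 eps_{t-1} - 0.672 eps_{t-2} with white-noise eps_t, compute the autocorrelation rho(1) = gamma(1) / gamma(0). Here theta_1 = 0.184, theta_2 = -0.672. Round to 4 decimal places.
\rho(1) = 0.0406

For an MA(q) process with theta_0 = 1, the autocovariance is
  gamma(k) = sigma^2 * sum_{i=0..q-k} theta_i * theta_{i+k},
and rho(k) = gamma(k) / gamma(0). Sigma^2 cancels.
  numerator   = (1)*(0.184) + (0.184)*(-0.672) = 0.060352.
  denominator = (1)^2 + (0.184)^2 + (-0.672)^2 = 1.48544.
  rho(1) = 0.060352 / 1.48544 = 0.0406.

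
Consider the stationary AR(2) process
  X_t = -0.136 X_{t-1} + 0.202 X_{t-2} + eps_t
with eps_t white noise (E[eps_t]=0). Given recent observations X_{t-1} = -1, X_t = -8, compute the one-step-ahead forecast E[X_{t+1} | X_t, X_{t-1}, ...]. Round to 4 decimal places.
E[X_{t+1} \mid \mathcal F_t] = 0.8860

For an AR(p) model X_t = c + sum_i phi_i X_{t-i} + eps_t, the
one-step-ahead conditional mean is
  E[X_{t+1} | X_t, ...] = c + sum_i phi_i X_{t+1-i}.
Substitute known values:
  E[X_{t+1} | ...] = (-0.136) * (-8) + (0.202) * (-1)
                   = 0.8860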